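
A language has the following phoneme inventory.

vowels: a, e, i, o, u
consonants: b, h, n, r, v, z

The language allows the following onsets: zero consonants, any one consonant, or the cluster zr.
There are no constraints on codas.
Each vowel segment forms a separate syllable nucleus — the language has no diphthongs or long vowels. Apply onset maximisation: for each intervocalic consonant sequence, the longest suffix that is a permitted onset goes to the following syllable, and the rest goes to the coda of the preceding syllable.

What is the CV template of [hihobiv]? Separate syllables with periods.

Vowels present: i, o, i; each is a nucleus, giving 3 syllables.
σ1/σ2 boundary: /h/ is a single consonant, so it becomes the next onset.
σ2/σ3 boundary: just /b/ — single C goes to the following onset.
Result: hi.ho.biv.
Mapping each syllable to C/V: /hi/ → CV, /ho/ → CV, /biv/ → CVC.

CV.CV.CVC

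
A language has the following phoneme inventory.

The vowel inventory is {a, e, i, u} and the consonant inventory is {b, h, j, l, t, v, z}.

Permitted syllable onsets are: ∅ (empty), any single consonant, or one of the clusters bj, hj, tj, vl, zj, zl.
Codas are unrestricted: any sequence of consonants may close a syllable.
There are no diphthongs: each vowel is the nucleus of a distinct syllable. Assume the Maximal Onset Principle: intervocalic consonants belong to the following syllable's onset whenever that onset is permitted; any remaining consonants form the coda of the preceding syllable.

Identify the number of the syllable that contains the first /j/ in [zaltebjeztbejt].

Vowels present: a, e, e, e; each is a nucleus, giving 4 syllables.
/a…e/ gap (V1→V2): /lt/; trying suffixes from longest down, /t/ is the first permitted one, so coda /l/ | onset /t/.
/e…e/ gap (V2→V3): cluster /bj/ — /bj/ is itself a permitted onset, so the whole cluster goes right; preceding coda = ∅.
/e…e/ gap (V3→V4): /ztb/ splits as /zt/ + /b/ (/b/ is the longest suffix that is a licit onset).
Putting it together: zal.te.bjezt.bejt.
The first /j/ is in the onset of syllable 3 (/bjezt/).

3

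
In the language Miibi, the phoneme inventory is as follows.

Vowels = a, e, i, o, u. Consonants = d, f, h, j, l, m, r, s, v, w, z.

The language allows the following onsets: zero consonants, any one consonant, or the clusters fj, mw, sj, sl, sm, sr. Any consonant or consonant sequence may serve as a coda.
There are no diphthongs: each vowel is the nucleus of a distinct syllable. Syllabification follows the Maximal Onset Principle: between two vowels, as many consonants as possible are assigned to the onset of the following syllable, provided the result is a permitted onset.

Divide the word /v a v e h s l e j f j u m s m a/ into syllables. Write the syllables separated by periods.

Vowels present: a, e, e, u, a; each is a nucleus, giving 5 syllables.
/a…e/ gap (V1→V2): /v/ → onset of the next syllable (single consonants are always licit onsets).
/e…e/ gap (V2→V3): /hsl/; trying suffixes from longest down, /sl/ is the first permitted one, so coda /h/ | onset /sl/.
/e…u/ gap (V3→V4): /jfj/ — longest licit onset from the right is /fj/, leaving /j/ as coda.
/u…a/ gap (V4→V5): /msm/; trying suffixes from longest down, /sm/ is the first permitted one, so coda /m/ | onset /sm/.

va.veh.slej.fjum.sma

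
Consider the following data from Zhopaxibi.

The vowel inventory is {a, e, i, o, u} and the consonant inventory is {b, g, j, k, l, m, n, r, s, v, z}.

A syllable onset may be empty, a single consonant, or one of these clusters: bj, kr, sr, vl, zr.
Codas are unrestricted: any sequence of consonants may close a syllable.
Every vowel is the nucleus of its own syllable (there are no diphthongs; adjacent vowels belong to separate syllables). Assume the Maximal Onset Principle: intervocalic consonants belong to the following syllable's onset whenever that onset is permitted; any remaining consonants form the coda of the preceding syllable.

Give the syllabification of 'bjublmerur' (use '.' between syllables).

bjubl.me.rur

The vowels are u, e, u — 3 nuclei, so 3 syllables.
/u…e/ gap (V1→V2): /blm/; trying suffixes from longest down, /m/ is the first permitted one, so coda /bl/ | onset /m/.
/e…u/ gap (V2→V3): /r/ → onset of the next syllable (single consonants are always licit onsets).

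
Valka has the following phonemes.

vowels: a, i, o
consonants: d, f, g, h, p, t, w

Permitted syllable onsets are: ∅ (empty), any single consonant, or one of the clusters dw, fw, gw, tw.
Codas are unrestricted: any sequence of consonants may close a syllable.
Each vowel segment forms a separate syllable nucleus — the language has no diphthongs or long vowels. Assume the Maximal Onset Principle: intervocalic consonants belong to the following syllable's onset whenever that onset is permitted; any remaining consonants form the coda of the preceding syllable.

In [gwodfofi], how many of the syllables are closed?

Vowels present: o, o, i; each is a nucleus, giving 3 syllables.
Between /o/ (V1) and /o/ (V2): /df/ splits as /d/ + /f/ (/f/ is the longest suffix that is a licit onset).
Between /o/ (V2) and /i/ (V3): just /f/ — single C goes to the following onset.
Result: gwod.fo.fi.
Classifying each syllable: /gwod/ (closed), /fo/ (open), /fi/ (open).
Closed syllables: 1.

1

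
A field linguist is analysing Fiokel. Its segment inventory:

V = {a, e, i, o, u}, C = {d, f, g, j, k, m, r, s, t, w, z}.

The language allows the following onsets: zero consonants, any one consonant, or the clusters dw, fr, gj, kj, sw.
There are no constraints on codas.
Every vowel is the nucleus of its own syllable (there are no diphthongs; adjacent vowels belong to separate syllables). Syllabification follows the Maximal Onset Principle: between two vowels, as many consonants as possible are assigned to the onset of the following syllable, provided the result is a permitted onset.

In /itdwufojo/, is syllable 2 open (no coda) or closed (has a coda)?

Nuclei (vowels): i, u, o, o → 4 syllables.
Between /i/ (V1) and /u/ (V2): cluster /tdw/ — the longest permitted-onset suffix is /dw/; onset = /dw/, preceding coda = /t/.
Between /u/ (V2) and /o/ (V3): /f/ → onset of the next syllable (single consonants are always licit onsets).
Between /o/ (V3) and /o/ (V4): /j/ is a single consonant, so it becomes the next onset.
Result: it.dwu.fo.jo.
Syllable 2 is /dwu/; it ends in its nucleus with no coda, so it is open.

open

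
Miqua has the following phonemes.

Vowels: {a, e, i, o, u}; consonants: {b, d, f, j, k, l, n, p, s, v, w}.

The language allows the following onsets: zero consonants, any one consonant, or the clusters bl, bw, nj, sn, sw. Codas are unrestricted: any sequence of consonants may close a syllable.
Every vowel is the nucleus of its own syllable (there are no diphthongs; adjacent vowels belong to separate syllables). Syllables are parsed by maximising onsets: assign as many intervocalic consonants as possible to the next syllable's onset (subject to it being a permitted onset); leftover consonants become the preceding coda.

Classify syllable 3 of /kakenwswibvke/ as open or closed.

Vowels present: a, e, i, e; each is a nucleus, giving 4 syllables.
/a…e/ gap (V1→V2): /k/ is a single consonant, so it becomes the next onset.
/e…i/ gap (V2→V3): cluster /nwsw/ — the longest permitted-onset suffix is /sw/; onset = /sw/, preceding coda = /nw/.
/i…e/ gap (V3→V4): cluster /bvk/ — the longest permitted-onset suffix is /k/; onset = /k/, preceding coda = /bv/.
Syllabification: ka.kenw.swibv.ke.
Syllable 3 is /swibv/ with coda /bv/, so it is closed.

closed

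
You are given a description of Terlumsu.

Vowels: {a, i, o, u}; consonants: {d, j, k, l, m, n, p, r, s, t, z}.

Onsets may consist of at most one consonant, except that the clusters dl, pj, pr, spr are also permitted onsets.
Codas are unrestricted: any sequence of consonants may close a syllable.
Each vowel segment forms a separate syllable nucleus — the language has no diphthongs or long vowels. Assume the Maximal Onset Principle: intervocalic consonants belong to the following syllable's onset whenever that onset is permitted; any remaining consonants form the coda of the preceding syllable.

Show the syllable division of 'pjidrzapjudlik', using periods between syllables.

pjidr.za.pju.dlik

Nuclei (vowels): i, a, u, i → 4 syllables.
/i…a/ gap (V1→V2): /drz/ splits as /dr/ + /z/ (/z/ is the longest suffix that is a licit onset).
/a…u/ gap (V2→V3): /pj/ is a licit onset in full, so it all attaches to the next syllable.
/u…i/ gap (V3→V4): /dl/ is a licit onset in full, so it all attaches to the next syllable.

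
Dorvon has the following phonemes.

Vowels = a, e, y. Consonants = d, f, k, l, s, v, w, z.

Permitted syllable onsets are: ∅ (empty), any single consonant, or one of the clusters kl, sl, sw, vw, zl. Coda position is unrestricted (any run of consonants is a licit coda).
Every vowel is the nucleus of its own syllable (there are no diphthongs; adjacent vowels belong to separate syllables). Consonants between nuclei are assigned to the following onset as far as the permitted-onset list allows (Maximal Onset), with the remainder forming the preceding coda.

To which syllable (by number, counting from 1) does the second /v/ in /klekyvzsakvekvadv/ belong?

The vowels are e, y, a, e, a — 5 nuclei, so 5 syllables.
/e…y/ gap (V1→V2): /k/ → onset of the next syllable (single consonants are always licit onsets).
/y…a/ gap (V2→V3): cluster /vzs/ — the longest permitted-onset suffix is /s/; onset = /s/, preceding coda = /vz/.
/a…e/ gap (V3→V4): /kv/ — longest licit onset from the right is /v/, leaving /k/ as coda.
/e…a/ gap (V4→V5): /kv/ splits as /k/ + /v/ (/v/ is the longest suffix that is a licit onset).
Putting it together: kle.kyvz.sak.vek.vadv.
The second /v/ is in the onset of syllable 4 (/vek/).

4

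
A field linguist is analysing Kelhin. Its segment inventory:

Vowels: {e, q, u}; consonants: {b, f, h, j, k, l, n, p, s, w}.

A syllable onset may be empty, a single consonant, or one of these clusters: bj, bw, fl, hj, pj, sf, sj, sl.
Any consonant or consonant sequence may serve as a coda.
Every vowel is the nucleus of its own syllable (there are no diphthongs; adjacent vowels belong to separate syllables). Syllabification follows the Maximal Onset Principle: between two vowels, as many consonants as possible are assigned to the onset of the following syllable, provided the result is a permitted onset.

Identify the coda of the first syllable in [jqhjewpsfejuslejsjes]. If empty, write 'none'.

none

Vowels present: q, e, e, u, e, e; each is a nucleus, giving 6 syllables.
σ1/σ2 boundary: /hj/ is a licit onset in full, so it all attaches to the next syllable.
σ2/σ3 boundary: cluster /wpsf/ — the longest permitted-onset suffix is /sf/; onset = /sf/, preceding coda = /wp/.
σ3/σ4 boundary: just /j/ — single C goes to the following onset.
σ4/σ5 boundary: /sl/ — entire cluster is a permitted onset → onset /sl/, coda ∅.
σ5/σ6 boundary: /jsj/; trying suffixes from longest down, /sj/ is the first permitted one, so coda /j/ | onset /sj/.
Result: jq.hjewp.sfe.ju.slej.sjes.
Syllable 1 is /jq/: onset /j/, nucleus /q/, coda ∅.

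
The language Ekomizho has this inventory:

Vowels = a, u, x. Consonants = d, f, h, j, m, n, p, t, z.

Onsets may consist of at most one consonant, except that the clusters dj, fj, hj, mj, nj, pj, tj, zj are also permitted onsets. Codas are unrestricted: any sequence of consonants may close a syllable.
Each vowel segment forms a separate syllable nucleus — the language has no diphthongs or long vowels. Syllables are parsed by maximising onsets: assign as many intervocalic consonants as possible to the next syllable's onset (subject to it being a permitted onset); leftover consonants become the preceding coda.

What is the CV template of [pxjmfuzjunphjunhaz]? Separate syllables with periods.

CVCC.CV.CCVCC.CCVC.CVC

Vowels present: x, u, u, u, a; each is a nucleus, giving 5 syllables.
V1 /x/ – V2 /u/: /jmf/; trying suffixes from longest down, /f/ is the first permitted one, so coda /jm/ | onset /f/.
V2 /u/ – V3 /u/: /zj/ is a licit onset in full, so it all attaches to the next syllable.
V3 /u/ – V4 /u/: /nphj/ splits as /np/ + /hj/ (/hj/ is the longest suffix that is a licit onset).
V4 /u/ – V5 /a/: cluster /nh/ — the longest permitted-onset suffix is /h/; onset = /h/, preceding coda = /n/.
Putting it together: pxjm.fu.zjunp.hjun.haz.
Mapping each syllable to C/V: /pxjm/ → CVCC, /fu/ → CV, /zjunp/ → CCVCC, /hjun/ → CCVC, /haz/ → CVC.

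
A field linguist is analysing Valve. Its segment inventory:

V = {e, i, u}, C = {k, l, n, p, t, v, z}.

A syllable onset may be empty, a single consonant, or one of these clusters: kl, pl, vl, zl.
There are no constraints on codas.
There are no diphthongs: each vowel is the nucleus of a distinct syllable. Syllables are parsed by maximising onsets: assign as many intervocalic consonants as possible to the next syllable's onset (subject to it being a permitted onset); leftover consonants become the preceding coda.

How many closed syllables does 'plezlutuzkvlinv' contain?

2

The vowels are e, u, u, i — 4 nuclei, so 4 syllables.
σ1/σ2 boundary: /zl/ — entire cluster is a permitted onset → onset /zl/, coda ∅.
σ2/σ3 boundary: just /t/ — single C goes to the following onset.
σ3/σ4 boundary: /zkvl/ splits as /zk/ + /vl/ (/vl/ is the longest suffix that is a licit onset).
Result: ple.zlu.tuzk.vlinv.
Classifying each syllable: /ple/ (open), /zlu/ (open), /tuzk/ (closed), /vlinv/ (closed).
Closed syllables: 2.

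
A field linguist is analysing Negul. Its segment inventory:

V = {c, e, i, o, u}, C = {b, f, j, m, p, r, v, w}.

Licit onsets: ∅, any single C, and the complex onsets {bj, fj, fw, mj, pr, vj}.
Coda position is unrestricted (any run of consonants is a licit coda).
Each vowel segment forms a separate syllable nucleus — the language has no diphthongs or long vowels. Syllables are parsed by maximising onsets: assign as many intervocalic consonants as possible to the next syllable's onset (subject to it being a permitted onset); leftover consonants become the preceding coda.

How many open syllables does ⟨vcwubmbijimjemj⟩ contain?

The vowels are c, u, i, i, e — 5 nuclei, so 5 syllables.
V1 /c/ – V2 /u/: just /w/ — single C goes to the following onset.
V2 /u/ – V3 /i/: /bmb/ — longest licit onset from the right is /b/, leaving /bm/ as coda.
V3 /i/ – V4 /i/: /j/ is a single consonant, so it becomes the next onset.
V4 /i/ – V5 /e/: /mj/ — entire cluster is a permitted onset → onset /mj/, coda ∅.
So the parse is vc.wubm.bi.ji.mjemj.
Classifying each syllable: /vc/ (open), /wubm/ (closed), /bi/ (open), /ji/ (open), /mjemj/ (closed).
Open syllables: 3.

3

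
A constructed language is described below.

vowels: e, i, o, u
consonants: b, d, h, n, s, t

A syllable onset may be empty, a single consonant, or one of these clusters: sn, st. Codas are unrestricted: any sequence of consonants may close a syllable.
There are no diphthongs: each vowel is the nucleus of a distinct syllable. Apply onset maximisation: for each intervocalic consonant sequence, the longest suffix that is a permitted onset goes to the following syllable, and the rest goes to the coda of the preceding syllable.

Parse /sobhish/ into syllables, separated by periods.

sob.hish

Vowels present: o, i; each is a nucleus, giving 2 syllables.
V1 /o/ – V2 /i/: /bh/ — longest licit onset from the right is /h/, leaving /b/ as coda.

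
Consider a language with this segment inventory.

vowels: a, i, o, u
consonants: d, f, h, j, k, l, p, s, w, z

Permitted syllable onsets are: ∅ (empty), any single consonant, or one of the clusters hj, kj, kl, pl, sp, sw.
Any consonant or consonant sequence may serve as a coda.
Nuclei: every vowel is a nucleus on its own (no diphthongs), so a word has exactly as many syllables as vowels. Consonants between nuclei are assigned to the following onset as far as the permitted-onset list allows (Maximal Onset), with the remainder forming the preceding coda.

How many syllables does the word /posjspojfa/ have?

3

The vowels are o, o, a — 3 nuclei, so 3 syllables.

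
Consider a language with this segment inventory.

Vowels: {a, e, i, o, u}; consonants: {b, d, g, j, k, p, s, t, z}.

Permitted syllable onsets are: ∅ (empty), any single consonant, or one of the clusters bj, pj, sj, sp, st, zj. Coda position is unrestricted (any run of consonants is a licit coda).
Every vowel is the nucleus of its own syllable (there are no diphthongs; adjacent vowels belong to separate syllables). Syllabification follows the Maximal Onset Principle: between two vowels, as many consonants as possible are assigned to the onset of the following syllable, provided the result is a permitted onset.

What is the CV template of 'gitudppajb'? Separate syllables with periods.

Vowels present: i, u, a; each is a nucleus, giving 3 syllables.
/i…u/ gap (V1→V2): just /t/ — single C goes to the following onset.
/u…a/ gap (V2→V3): /dpp/; trying suffixes from longest down, /p/ is the first permitted one, so coda /dp/ | onset /p/.
Putting it together: gi.tudp.pajb.
Mapping each syllable to C/V: /gi/ → CV, /tudp/ → CVCC, /pajb/ → CVCC.

CV.CVCC.CVCC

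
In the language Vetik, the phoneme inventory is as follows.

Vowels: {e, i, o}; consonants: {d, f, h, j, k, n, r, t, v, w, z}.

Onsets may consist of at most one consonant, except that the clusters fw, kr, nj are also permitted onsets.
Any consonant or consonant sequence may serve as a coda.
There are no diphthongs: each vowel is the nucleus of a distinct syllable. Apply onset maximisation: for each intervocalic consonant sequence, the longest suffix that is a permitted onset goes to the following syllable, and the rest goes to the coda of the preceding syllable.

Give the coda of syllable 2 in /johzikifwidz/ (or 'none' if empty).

The vowels are o, i, i, i — 4 nuclei, so 4 syllables.
V1 /o/ – V2 /i/: /hz/ splits as /h/ + /z/ (/z/ is the longest suffix that is a licit onset).
V2 /i/ – V3 /i/: /k/ → onset of the next syllable (single consonants are always licit onsets).
V3 /i/ – V4 /i/: /fw/ — entire cluster is a permitted onset → onset /fw/, coda ∅.
Putting it together: joh.zi.ki.fwidz.
Syllable 2 is /zi/: onset /z/, nucleus /i/, coda ∅.

none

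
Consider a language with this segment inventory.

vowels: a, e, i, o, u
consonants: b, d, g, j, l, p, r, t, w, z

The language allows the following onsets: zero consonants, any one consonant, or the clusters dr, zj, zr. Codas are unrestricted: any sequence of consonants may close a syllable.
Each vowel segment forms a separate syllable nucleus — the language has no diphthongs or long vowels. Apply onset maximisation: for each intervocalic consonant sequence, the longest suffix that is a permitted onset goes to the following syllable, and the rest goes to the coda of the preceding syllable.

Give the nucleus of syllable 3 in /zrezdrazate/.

Vowels present: e, a, a, e; each is a nucleus, giving 4 syllables.
The third nucleus (vowel 3 from the left) is /a/.

a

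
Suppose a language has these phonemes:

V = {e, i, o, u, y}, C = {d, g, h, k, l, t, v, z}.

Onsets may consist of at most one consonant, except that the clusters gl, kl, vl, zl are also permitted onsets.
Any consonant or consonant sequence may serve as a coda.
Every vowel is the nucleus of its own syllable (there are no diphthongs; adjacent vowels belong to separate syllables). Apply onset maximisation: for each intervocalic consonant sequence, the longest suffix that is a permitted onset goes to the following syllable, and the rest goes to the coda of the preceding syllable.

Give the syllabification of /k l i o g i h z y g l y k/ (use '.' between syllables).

kli.o.gih.zy.glyk

The vowels are i, o, i, y, y — 5 nuclei, so 5 syllables.
/i…o/ gap (V1→V2): hiatus — the boundary sits between the two vowels.
/o…i/ gap (V2→V3): /g/ is a single consonant, so it becomes the next onset.
/i…y/ gap (V3→V4): /hz/; trying suffixes from longest down, /z/ is the first permitted one, so coda /h/ | onset /z/.
/y…y/ gap (V4→V5): cluster /gl/ — /gl/ is itself a permitted onset, so the whole cluster goes right; preceding coda = ∅.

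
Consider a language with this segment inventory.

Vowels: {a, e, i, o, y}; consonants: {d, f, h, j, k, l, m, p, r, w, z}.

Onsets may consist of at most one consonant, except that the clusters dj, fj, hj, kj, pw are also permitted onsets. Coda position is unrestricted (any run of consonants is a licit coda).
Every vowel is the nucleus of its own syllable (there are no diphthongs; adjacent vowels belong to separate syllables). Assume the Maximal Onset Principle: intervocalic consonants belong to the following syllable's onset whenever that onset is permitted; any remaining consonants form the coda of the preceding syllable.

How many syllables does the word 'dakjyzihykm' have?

4

Nuclei (vowels): a, y, i, y → 4 syllables.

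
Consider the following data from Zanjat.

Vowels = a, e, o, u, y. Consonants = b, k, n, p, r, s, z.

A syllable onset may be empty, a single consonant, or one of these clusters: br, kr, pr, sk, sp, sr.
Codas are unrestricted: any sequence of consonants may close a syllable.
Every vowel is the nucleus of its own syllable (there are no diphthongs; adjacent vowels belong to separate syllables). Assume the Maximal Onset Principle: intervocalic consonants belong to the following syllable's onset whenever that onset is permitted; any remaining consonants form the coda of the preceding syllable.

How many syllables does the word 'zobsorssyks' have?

3

Nuclei (vowels): o, o, y → 3 syllables.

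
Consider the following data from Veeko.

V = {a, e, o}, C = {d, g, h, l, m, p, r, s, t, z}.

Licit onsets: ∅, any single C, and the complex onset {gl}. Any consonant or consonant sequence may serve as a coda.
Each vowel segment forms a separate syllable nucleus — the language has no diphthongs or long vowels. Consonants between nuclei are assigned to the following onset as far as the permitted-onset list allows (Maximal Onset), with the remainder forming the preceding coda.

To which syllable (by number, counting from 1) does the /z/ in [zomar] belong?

The vowels are o, a — 2 nuclei, so 2 syllables.
/o…a/ gap (V1→V2): /m/ is a single consonant, so it becomes the next onset.
Syllabification: zo.mar.
The /z/ is in the onset of syllable 1 (/zo/).

1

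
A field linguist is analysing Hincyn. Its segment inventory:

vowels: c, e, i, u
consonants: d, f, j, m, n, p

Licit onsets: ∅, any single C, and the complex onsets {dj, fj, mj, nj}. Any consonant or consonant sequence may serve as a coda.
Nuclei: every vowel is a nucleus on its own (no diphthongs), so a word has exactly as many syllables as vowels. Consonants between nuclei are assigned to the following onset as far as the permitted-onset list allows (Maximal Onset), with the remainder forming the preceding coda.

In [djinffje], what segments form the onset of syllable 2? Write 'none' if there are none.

fj

The vowels are i, e — 2 nuclei, so 2 syllables.
Between /i/ (V1) and /e/ (V2): cluster /nffj/ — the longest permitted-onset suffix is /fj/; onset = /fj/, preceding coda = /nf/.
Putting it together: djinf.fje.
Syllable 2 is /fje/: onset /fj/, nucleus /e/, coda ∅.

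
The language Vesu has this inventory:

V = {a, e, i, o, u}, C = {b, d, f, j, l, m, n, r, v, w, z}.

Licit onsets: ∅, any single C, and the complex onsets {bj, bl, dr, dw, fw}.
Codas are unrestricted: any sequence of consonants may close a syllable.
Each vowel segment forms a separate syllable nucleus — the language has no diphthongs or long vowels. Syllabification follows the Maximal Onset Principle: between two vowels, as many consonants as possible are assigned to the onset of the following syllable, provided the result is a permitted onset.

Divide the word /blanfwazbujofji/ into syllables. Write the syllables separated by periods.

blan.fwaz.bu.jof.ji

Vowels present: a, a, u, o, i; each is a nucleus, giving 5 syllables.
Between /a/ (V1) and /a/ (V2): /nfw/ splits as /n/ + /fw/ (/fw/ is the longest suffix that is a licit onset).
Between /a/ (V2) and /u/ (V3): /zb/; trying suffixes from longest down, /b/ is the first permitted one, so coda /z/ | onset /b/.
Between /u/ (V3) and /o/ (V4): /j/ is a single consonant, so it becomes the next onset.
Between /o/ (V4) and /i/ (V5): /fj/ splits as /f/ + /j/ (/j/ is the longest suffix that is a licit onset).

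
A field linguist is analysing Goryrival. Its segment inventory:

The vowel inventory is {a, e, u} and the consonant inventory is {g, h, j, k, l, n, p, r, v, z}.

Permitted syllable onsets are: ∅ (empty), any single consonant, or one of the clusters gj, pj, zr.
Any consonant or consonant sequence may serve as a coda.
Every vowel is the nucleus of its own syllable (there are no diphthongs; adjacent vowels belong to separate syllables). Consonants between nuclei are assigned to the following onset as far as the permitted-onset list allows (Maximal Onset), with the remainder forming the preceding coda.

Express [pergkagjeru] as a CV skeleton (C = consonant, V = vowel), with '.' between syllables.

The vowels are e, a, e, u — 4 nuclei, so 4 syllables.
σ1/σ2 boundary: /rgk/ splits as /rg/ + /k/ (/k/ is the longest suffix that is a licit onset).
σ2/σ3 boundary: /gj/ is a licit onset in full, so it all attaches to the next syllable.
σ3/σ4 boundary: /r/ is a single consonant, so it becomes the next onset.
Result: perg.ka.gje.ru.
Mapping each syllable to C/V: /perg/ → CVCC, /ka/ → CV, /gje/ → CCV, /ru/ → CV.

CVCC.CV.CCV.CV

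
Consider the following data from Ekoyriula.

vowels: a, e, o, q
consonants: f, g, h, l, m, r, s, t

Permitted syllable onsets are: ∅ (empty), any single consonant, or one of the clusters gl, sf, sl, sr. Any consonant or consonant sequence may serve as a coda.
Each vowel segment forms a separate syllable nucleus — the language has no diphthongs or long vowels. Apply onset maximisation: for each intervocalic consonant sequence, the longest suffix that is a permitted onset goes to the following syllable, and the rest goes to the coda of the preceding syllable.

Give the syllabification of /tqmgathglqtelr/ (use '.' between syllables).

tqm.gath.glq.telr

Vowels present: q, a, q, e; each is a nucleus, giving 4 syllables.
V1 /q/ – V2 /a/: /mg/; trying suffixes from longest down, /g/ is the first permitted one, so coda /m/ | onset /g/.
V2 /a/ – V3 /q/: /thgl/; trying suffixes from longest down, /gl/ is the first permitted one, so coda /th/ | onset /gl/.
V3 /q/ – V4 /e/: just /t/ — single C goes to the following onset.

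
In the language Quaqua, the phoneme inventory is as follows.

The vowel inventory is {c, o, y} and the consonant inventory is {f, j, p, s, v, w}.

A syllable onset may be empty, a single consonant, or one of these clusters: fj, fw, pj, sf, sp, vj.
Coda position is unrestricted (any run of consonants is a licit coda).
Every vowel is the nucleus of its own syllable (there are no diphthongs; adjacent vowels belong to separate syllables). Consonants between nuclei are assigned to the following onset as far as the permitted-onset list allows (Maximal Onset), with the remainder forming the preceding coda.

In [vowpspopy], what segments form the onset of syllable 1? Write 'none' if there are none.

Vowels present: o, o, y; each is a nucleus, giving 3 syllables.
Between /o/ (V1) and /o/ (V2): /wpsp/ — longest licit onset from the right is /sp/, leaving /wp/ as coda.
Between /o/ (V2) and /y/ (V3): /p/ → onset of the next syllable (single consonants are always licit onsets).
So the parse is vowp.spo.py.
Syllable 1 is /vowp/: onset /v/, nucleus /o/, coda /wp/.

v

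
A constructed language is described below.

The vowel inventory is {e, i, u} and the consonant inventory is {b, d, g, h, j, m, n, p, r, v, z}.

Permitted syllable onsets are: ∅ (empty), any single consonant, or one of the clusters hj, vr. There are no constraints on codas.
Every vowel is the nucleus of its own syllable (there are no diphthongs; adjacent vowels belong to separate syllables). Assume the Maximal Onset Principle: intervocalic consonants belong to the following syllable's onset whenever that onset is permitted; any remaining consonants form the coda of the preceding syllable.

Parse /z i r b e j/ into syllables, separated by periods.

The vowels are i, e — 2 nuclei, so 2 syllables.
σ1/σ2 boundary: /rb/ — longest licit onset from the right is /b/, leaving /r/ as coda.

zir.bej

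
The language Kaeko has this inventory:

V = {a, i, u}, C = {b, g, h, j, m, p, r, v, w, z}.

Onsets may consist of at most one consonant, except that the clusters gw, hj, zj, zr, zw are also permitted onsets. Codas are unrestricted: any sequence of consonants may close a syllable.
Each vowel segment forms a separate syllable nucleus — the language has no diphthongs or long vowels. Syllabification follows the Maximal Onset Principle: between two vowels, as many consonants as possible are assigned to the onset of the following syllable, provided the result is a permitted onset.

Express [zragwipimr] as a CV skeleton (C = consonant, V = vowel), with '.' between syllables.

CCV.CCV.CVCC

Nuclei (vowels): a, i, i → 3 syllables.
/a…i/ gap (V1→V2): cluster /gw/ — /gw/ is itself a permitted onset, so the whole cluster goes right; preceding coda = ∅.
/i…i/ gap (V2→V3): /p/ is a single consonant, so it becomes the next onset.
Putting it together: zra.gwi.pimr.
Mapping each syllable to C/V: /zra/ → CCV, /gwi/ → CCV, /pimr/ → CVCC.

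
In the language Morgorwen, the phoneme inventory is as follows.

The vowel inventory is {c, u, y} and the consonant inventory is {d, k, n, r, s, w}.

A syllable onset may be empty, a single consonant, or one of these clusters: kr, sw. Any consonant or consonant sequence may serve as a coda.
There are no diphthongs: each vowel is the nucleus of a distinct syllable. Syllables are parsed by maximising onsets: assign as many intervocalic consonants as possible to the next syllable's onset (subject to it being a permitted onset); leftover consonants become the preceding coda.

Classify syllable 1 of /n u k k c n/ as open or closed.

closed

Vowels present: u, c; each is a nucleus, giving 2 syllables.
/u…c/ gap (V1→V2): /kk/; trying suffixes from longest down, /k/ is the first permitted one, so coda /k/ | onset /k/.
Syllabification: nuk.kcn.
Syllable 1 is /nuk/ with coda /k/, so it is closed.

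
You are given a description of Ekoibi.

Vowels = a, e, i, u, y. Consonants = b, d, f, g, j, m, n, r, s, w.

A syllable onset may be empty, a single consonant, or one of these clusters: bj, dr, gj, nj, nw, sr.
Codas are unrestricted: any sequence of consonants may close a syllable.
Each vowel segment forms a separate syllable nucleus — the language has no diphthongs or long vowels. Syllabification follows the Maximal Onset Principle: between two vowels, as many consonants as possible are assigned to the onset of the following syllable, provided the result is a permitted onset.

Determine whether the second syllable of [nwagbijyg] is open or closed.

The vowels are a, i, y — 3 nuclei, so 3 syllables.
Between /a/ (V1) and /i/ (V2): /gb/ — longest licit onset from the right is /b/, leaving /g/ as coda.
Between /i/ (V2) and /y/ (V3): just /j/ — single C goes to the following onset.
Syllabification: nwag.bi.jyg.
Syllable 2 is /bi/; it ends in its nucleus with no coda, so it is open.

open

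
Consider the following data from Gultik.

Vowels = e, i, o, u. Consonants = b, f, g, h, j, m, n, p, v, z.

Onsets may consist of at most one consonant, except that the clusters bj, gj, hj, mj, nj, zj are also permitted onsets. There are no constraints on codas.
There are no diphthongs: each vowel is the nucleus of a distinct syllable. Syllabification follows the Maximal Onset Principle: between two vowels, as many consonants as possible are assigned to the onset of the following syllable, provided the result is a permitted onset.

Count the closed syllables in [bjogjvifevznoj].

The vowels are o, i, e, o — 4 nuclei, so 4 syllables.
σ1/σ2 boundary: /gjv/ splits as /gj/ + /v/ (/v/ is the longest suffix that is a licit onset).
σ2/σ3 boundary: just /f/ — single C goes to the following onset.
σ3/σ4 boundary: /vzn/ — longest licit onset from the right is /n/, leaving /vz/ as coda.
So the parse is bjogj.vi.fevz.noj.
Classifying each syllable: /bjogj/ (closed), /vi/ (open), /fevz/ (closed), /noj/ (closed).
Closed syllables: 3.

3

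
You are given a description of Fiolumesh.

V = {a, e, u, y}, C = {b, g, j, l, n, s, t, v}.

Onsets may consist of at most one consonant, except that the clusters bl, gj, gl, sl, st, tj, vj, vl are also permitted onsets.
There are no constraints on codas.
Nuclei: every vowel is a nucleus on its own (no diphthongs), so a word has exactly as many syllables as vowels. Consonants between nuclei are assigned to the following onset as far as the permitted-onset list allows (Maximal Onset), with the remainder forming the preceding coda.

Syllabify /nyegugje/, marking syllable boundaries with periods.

Nuclei (vowels): y, e, u, e → 4 syllables.
/y…e/ gap (V1→V2): no consonants, so the boundary falls immediately after /y/.
/e…u/ gap (V2→V3): /g/ is a single consonant, so it becomes the next onset.
/u…e/ gap (V3→V4): cluster /gj/ — /gj/ is itself a permitted onset, so the whole cluster goes right; preceding coda = ∅.

ny.e.gu.gje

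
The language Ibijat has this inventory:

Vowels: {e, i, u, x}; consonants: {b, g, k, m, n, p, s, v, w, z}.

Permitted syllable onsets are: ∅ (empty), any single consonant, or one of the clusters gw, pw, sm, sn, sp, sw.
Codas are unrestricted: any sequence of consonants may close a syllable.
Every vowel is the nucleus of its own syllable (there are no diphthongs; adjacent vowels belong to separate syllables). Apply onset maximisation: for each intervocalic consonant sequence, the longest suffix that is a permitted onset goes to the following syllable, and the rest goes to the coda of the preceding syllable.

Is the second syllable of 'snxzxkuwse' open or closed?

open

Nuclei (vowels): x, x, u, e → 4 syllables.
σ1/σ2 boundary: just /z/ — single C goes to the following onset.
σ2/σ3 boundary: /k/ → onset of the next syllable (single consonants are always licit onsets).
σ3/σ4 boundary: /ws/ splits as /w/ + /s/ (/s/ is the longest suffix that is a licit onset).
Syllabification: snx.zx.kuw.se.
Syllable 2 is /zx/; it ends in its nucleus with no coda, so it is open.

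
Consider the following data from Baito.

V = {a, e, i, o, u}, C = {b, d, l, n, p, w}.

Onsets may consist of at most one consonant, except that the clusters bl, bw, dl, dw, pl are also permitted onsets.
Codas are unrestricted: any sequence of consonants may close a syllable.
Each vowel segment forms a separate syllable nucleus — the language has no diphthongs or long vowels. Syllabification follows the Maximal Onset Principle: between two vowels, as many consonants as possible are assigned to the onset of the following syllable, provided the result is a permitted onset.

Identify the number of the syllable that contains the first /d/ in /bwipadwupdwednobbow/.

3

Nuclei (vowels): i, a, u, e, o, o → 6 syllables.
/i…a/ gap (V1→V2): just /p/ — single C goes to the following onset.
/a…u/ gap (V2→V3): cluster /dw/ — /dw/ is itself a permitted onset, so the whole cluster goes right; preceding coda = ∅.
/u…e/ gap (V3→V4): cluster /pdw/ — the longest permitted-onset suffix is /dw/; onset = /dw/, preceding coda = /p/.
/e…o/ gap (V4→V5): /dn/ — longest licit onset from the right is /n/, leaving /d/ as coda.
/o…o/ gap (V5→V6): cluster /bb/ — the longest permitted-onset suffix is /b/; onset = /b/, preceding coda = /b/.
Putting it together: bwi.pa.dwup.dwed.nob.bow.
The first /d/ is in the onset of syllable 3 (/dwup/).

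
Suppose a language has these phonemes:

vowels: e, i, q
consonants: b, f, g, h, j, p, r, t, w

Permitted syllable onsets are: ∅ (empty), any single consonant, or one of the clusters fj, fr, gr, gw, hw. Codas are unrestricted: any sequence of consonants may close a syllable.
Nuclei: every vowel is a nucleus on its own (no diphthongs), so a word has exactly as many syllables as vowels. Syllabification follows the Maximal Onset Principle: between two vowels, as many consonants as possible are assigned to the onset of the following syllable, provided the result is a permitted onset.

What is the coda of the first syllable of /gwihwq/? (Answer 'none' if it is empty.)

Vowels present: i, q; each is a nucleus, giving 2 syllables.
V1 /i/ – V2 /q/: /hw/ — entire cluster is a permitted onset → onset /hw/, coda ∅.
Result: gwi.hwq.
Syllable 1 is /gwi/: onset /gw/, nucleus /i/, coda ∅.

none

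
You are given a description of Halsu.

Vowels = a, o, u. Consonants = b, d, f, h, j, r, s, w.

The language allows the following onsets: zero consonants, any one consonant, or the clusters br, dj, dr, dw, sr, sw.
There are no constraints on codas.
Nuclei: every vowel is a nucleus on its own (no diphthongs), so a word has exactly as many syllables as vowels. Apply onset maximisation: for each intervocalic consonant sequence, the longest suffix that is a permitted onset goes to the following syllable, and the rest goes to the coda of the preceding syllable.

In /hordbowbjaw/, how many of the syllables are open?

Nuclei (vowels): o, o, a → 3 syllables.
V1 /o/ – V2 /o/: /rdb/; trying suffixes from longest down, /b/ is the first permitted one, so coda /rd/ | onset /b/.
V2 /o/ – V3 /a/: /wbj/ — longest licit onset from the right is /j/, leaving /wb/ as coda.
Result: hord.bowb.jaw.
Classifying each syllable: /hord/ (closed), /bowb/ (closed), /jaw/ (closed).
Open syllables: 0.

0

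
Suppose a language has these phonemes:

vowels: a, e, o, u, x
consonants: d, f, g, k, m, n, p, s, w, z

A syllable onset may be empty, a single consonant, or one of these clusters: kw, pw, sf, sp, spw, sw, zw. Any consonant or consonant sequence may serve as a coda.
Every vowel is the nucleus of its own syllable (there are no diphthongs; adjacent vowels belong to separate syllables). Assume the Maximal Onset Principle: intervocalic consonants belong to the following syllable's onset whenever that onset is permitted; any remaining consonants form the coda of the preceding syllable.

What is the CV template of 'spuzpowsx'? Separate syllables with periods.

CCVC.CVC.CV

Vowels present: u, o, x; each is a nucleus, giving 3 syllables.
V1 /u/ – V2 /o/: /zp/ — longest licit onset from the right is /p/, leaving /z/ as coda.
V2 /o/ – V3 /x/: /ws/ — longest licit onset from the right is /s/, leaving /w/ as coda.
Syllabification: spuz.pow.sx.
Mapping each syllable to C/V: /spuz/ → CCVC, /pow/ → CVC, /sx/ → CV.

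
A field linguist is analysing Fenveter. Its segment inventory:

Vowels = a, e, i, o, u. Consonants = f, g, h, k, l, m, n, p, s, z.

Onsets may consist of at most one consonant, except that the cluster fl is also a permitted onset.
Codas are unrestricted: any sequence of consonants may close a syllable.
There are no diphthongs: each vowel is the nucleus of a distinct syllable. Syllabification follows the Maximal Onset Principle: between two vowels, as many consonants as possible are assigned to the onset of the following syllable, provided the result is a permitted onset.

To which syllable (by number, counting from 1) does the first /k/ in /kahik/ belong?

1

Vowels present: a, i; each is a nucleus, giving 2 syllables.
σ1/σ2 boundary: /h/ is a single consonant, so it becomes the next onset.
So the parse is ka.hik.
The first /k/ is in the onset of syllable 1 (/ka/).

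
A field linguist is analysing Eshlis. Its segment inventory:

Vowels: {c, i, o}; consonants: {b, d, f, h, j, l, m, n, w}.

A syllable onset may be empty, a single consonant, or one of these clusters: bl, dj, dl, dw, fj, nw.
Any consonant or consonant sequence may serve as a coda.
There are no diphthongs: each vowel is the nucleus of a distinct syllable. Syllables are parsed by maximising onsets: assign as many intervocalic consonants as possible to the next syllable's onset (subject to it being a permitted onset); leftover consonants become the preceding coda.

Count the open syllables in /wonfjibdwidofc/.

Nuclei (vowels): o, i, i, o, c → 5 syllables.
/o…i/ gap (V1→V2): /nfj/; trying suffixes from longest down, /fj/ is the first permitted one, so coda /n/ | onset /fj/.
/i…i/ gap (V2→V3): /bdw/ — longest licit onset from the right is /dw/, leaving /b/ as coda.
/i…o/ gap (V3→V4): /d/ is a single consonant, so it becomes the next onset.
/o…c/ gap (V4→V5): /f/ is a single consonant, so it becomes the next onset.
Result: won.fjib.dwi.do.fc.
Classifying each syllable: /won/ (closed), /fjib/ (closed), /dwi/ (open), /do/ (open), /fc/ (open).
Open syllables: 3.

3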